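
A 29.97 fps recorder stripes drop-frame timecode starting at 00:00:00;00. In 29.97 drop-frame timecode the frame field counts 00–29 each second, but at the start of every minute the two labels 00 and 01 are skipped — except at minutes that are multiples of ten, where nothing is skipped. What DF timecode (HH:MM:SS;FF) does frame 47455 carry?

00:26:23;13

Each 10-minute DF block holds 10 × 60 × 30 − 9 × 2 = 17982 frames. 47455 ÷ 17982 → 2 full blocks, remainder 11491.
Within the partial block the first minute is 1800 frames and each further minute 1798, so 6 further minute boundaries passed. Total skipped labels = 18 × 2 + 2 × 6 = 48.
Non-drop label index = 47455 + 48 = 47503; at 30 labels/s that is 00:26:23:13, i.e. DF 00:26:23;13.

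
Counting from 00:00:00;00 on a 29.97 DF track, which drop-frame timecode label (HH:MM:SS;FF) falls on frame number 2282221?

21:09:10;07

Each 10-minute DF block holds 10 × 60 × 30 − 9 × 2 = 17982 frames. 2282221 ÷ 17982 → 126 full blocks, remainder 16489.
Within the partial block the first minute is 1800 frames and each further minute 1798, so 9 further minute boundaries passed. Total skipped labels = 18 × 126 + 2 × 9 = 2286.
Non-drop label index = 2282221 + 2286 = 2284507; at 30 labels/s that is 21:09:10:07, i.e. DF 21:09:10;07.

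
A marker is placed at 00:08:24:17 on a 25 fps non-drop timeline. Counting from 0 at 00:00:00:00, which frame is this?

Total seconds to the label: (0 × 3600 + 8 × 60 + 24) = 504.
Frame index = 504 × 25 + 17 = 12617.

12617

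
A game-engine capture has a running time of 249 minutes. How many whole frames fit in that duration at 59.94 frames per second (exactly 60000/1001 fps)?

895504 frames

249 min = 14940 s.
Frames = 14940 × 60000/1001 = 896400000/1001 ≈ 895504.4955.
Complete frames: 895504.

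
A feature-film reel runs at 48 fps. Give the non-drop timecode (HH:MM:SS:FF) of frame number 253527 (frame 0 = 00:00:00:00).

253527 ÷ 48 = 5281 full seconds, remainder 39 frames.
5281 s = 1 h 28 min 1 s.
Timecode: 01:28:01:39.

01:28:01:39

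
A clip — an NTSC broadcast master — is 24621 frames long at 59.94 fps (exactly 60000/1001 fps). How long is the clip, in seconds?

Running time = 24621 / (60000/1001) = 410.76035 s.

410.76035 seconds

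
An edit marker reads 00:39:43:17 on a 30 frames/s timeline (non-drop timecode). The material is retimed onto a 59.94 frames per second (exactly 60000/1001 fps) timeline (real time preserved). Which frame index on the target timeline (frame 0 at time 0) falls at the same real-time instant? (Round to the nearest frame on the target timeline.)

Source frame index: (0×3600 + 39×60 + 43) × 30 + 17 = 71507.
Real time: 71507 / (30) = 71507/30 s.
Target frame: (71507/30) × (60000/1001) = 143014000/1001 ≈ 142871.129 → 142871.

frame 142871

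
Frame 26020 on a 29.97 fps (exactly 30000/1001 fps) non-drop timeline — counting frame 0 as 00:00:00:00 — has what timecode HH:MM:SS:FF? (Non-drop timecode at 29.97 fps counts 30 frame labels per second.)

00:14:27:10

26020 ÷ 30 = 867 full seconds, remainder 10 frames.
867 s = 0 h 14 min 27 s.
Timecode: 00:14:27:10.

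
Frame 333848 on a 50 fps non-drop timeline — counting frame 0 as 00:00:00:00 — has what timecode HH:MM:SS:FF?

01:51:16:48

333848 ÷ 50 = 6676 full seconds, remainder 48 frames.
6676 s = 1 h 51 min 16 s.
Timecode: 01:51:16:48.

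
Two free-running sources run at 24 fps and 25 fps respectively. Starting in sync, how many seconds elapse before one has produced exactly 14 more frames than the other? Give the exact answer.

The gap grows by |25 − 24| = 1 frame per second.
Time for a 14-frame gap: 14 ÷ (1) = 14 s.

14 seconds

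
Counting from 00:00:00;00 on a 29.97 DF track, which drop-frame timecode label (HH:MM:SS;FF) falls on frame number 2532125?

Each 10-minute DF block holds 10 × 60 × 30 − 9 × 2 = 17982 frames. 2532125 ÷ 17982 → 140 full blocks, remainder 14645.
Within the partial block the first minute is 1800 frames and each further minute 1798, so 8 further minute boundaries passed. Total skipped labels = 18 × 140 + 2 × 8 = 2536.
Non-drop label index = 2532125 + 2536 = 2534661; at 30 labels/s that is 23:28:08:21, i.e. DF 23:28:08;21.

23:28:08;21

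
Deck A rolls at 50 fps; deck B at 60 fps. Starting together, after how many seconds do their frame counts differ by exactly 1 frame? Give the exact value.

The gap grows by |60 − 50| = 10 frames per second.
Time for a 1-frame gap: 1 ÷ (10) = 0.1 s.

0.1 seconds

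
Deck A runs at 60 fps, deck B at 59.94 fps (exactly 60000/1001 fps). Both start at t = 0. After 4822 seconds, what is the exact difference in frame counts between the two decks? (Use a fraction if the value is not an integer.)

289320/1001 frames

A emits 60 × 4822 = 289320 frames; B emits 60000/1001 × 4822 = 289320000/1001.
Difference = 289320/1001 frames (≈ 289.0310); B is behind A.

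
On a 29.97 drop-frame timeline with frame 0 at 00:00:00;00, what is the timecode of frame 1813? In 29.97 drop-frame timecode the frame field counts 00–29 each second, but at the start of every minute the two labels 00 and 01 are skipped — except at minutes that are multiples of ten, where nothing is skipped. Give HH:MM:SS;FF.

Each 10-minute DF block holds 10 × 60 × 30 − 9 × 2 = 17982 frames. 1813 ÷ 17982 → 0 full blocks, remainder 1813.
Within the partial block the first minute is 1800 frames and each further minute 1798, so 1 further minute boundary passed. Total skipped labels = 18 × 0 + 2 × 1 = 2.
Non-drop label index = 1813 + 2 = 1815; at 30 labels/s that is 00:01:00:15, i.e. DF 00:01:00;15.

00:01:00;15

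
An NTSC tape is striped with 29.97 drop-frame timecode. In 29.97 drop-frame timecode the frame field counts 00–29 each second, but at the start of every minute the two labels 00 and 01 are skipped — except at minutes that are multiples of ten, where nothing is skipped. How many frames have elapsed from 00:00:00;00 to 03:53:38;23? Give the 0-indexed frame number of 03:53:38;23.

420143

As if non-drop at 30 labels/s: (3 × 3600 + 53 × 60 + 38) × 30 + 23 = 420563.
Minute boundaries passed: 233; those not divisible by 10: 233 − 23 = 210; dropped labels = 2 × 210 = 420.
Actual frame index = 420563 − 420 = 420143.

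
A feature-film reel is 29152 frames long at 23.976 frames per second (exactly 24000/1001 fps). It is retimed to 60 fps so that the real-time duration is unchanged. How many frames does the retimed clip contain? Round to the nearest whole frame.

Frames at target rate = 29152 × (60) / (24000/1001) = 1823822/25 ≈ 72952.880.
Nearest whole frame: 72953.

72953 frames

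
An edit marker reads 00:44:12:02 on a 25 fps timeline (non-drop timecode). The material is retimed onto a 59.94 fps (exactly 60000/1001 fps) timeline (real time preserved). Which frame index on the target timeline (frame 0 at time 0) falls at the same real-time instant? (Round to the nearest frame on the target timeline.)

frame 158966

Source frame index: (0×3600 + 44×60 + 12) × 25 + 2 = 66302.
Real time: 66302 / (25) = 66302/25 s.
Target frame: (66302/25) × (60000/1001) = 159124800/1001 ≈ 158965.834 → 158966.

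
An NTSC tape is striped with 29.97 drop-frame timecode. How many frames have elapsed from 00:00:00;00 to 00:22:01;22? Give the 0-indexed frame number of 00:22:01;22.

Complete 10-minute blocks: 2, each 17982 frames → 35964.
Remaining 2 whole minutes in the current block: 1800 + 1 × 1798 = 3598 frames.
Within the current minute: 1 × 30 + 22 − 2 = 50 (labels ;00/;01 skipped at this minute). Total = 35964 + 3598 + 50 = 39612.

39612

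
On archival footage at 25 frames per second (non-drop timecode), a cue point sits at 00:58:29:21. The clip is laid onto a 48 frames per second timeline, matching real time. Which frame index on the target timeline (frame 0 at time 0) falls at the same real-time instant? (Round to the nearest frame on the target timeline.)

Source frame index: (0×3600 + 58×60 + 29) × 25 + 21 = 87746.
Real time: 87746 / (25) = 87746/25 s.
Target frame: (87746/25) × (48) = 4211808/25 ≈ 168472.320 → 168472.

frame 168472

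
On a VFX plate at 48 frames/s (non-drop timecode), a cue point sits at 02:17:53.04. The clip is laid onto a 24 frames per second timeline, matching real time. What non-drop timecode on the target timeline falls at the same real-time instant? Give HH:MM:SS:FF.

Source frame index: (2×3600 + 17×60 + 53) × 48 + 4 = 397108.
Real time: 397108 / (48) = 99277/12 s.
Target frame: (99277/12) × (24) = 198554.
At 24 labels/s: frame 198554 → 02:17:53:02.

02:17:53:02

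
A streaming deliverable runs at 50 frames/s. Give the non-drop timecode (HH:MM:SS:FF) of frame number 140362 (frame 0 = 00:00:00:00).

00:46:47:12

140362 ÷ 50 = 2807 full seconds, remainder 12 frames.
2807 s = 0 h 46 min 47 s.
Timecode: 00:46:47:12.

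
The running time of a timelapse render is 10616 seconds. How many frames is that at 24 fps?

Frames = 10616 × 24 = 254784.

254784 frames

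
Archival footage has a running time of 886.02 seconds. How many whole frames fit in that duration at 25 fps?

22150 frames

Frames = 886.02 × 25 = 44301/2 ≈ 22150.5000.
Complete frames: 22150.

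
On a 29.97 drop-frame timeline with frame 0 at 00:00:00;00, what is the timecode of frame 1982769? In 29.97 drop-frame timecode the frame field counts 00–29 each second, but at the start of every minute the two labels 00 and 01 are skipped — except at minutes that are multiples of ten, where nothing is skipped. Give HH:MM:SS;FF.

Ten DF minutes hold 17982 frames, so frame 1982769 lies in block 110 (frames 1978020–1996001) with 4749 frames into that block.
The block's first minute is 1800 frames and the rest 1798 each; 4749 frames reaches minute 2, so 110 × 18 + 2 × 2 = 1984 labels have been skipped so far.
Adding those back, label number 1982769 + 1984 = 1984753 at 30 labels/s is 66158 s + 13 f = 18 h 22 min 38 s frame 13, i.e. 18:22:38;13.

18:22:38;13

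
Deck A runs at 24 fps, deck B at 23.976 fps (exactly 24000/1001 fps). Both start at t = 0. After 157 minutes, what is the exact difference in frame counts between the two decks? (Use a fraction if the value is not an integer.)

157 min = 9420 s.
A emits 24 × 9420 = 226080 frames; B emits 24000/1001 × 9420 = 226080000/1001.
Difference = 226080/1001 frames (≈ 225.8541); B is behind A.

226080/1001 frames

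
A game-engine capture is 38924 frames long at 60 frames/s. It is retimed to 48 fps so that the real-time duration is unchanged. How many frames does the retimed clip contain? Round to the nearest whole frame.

31139 frames

Frames at target rate = 38924 × (48) / (60) = 155696/5 ≈ 31139.200.
Nearest whole frame: 31139.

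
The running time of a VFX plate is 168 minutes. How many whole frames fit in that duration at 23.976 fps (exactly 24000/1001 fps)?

241678 frames

168 min = 10080 s.
Frames = 10080 × 24000/1001 = 34560000/143 ≈ 241678.3217.
Complete frames: 241678.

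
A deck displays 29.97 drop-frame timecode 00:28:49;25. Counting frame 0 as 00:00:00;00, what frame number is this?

Complete 10-minute blocks: 2, each 17982 frames → 35964.
Remaining 8 whole minutes in the current block: 1800 + 7 × 1798 = 14386 frames.
Within the current minute: 49 × 30 + 25 − 2 = 1493 (labels ;00/;01 skipped at this minute). Total = 35964 + 14386 + 1493 = 51843.

51843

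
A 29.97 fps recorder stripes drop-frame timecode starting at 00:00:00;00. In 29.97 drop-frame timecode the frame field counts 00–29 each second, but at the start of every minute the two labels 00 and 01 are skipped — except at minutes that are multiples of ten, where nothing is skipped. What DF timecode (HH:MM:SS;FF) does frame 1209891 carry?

11:12:50;01

Ten DF minutes hold 17982 frames, so frame 1209891 lies in block 67 (frames 1204794–1222775) with 5097 frames into that block.
The block's first minute is 1800 frames and the rest 1798 each; 5097 frames reaches minute 2, so 67 × 18 + 2 × 2 = 1210 labels have been skipped so far.
Adding those back, label number 1209891 + 1210 = 1211101 at 30 labels/s is 40370 s + 1 f = 11 h 12 min 50 s frame 1, i.e. 11:12:50;01.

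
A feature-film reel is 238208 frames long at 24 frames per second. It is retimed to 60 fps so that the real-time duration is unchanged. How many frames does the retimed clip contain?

Target frames = source frames × (target rate / source rate) = 238208 × (60)/(24) = 238208 × 5/2 = 595520.

595520 frames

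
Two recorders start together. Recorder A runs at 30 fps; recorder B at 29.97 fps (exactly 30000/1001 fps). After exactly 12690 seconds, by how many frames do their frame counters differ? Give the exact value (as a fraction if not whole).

380700/1001 frames

A emits 30 × 12690 = 380700 frames; B emits 30000/1001 × 12690 = 380700000/1001.
Difference = 380700/1001 frames (≈ 380.3197); B is behind A.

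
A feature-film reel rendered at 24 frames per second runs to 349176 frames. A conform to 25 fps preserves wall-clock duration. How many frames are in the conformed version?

363725 frames

Target frames = source frames × (target rate / source rate) = 349176 × (25)/(24) = 349176 × 25/24 = 363725.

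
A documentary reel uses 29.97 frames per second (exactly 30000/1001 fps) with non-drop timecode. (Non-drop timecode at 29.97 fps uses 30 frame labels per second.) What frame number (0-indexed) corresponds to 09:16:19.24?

frame 1001394

Total seconds to the label: (9 × 3600 + 16 × 60 + 19) = 33379.
Frame index = 33379 × 30 + 24 = 1001394.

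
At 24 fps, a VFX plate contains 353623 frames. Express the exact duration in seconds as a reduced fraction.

Running time = 353623 ÷ (24) = 353623 × 1/24 = 353623/24 s.

353623/24 seconds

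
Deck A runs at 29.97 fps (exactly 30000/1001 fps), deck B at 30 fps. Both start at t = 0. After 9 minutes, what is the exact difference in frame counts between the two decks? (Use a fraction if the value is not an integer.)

16200/1001 frames

9 min = 540 s.
A emits 30000/1001 × 540 = 16200000/1001 frames; B emits 30 × 540 = 16200.
Difference = 16200/1001 frames (≈ 16.1838); B is ahead of A.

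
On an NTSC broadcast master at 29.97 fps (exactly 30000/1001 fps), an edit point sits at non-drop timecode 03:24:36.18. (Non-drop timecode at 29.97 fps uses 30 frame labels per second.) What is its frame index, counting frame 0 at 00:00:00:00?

368298

Total seconds to the label: (3 × 3600 + 24 × 60 + 36) = 12276.
Frame index = 12276 × 30 + 18 = 368298.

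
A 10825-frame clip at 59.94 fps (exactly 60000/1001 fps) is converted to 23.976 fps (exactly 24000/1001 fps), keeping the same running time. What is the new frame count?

Target frames = source frames × (target rate / source rate) = 10825 × (24000/1001)/(60000/1001) = 10825 × 2/5 = 4330.

4330 frames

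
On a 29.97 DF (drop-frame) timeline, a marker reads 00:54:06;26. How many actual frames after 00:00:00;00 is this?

97308

As if non-drop at 30 labels/s: (0 × 3600 + 54 × 60 + 6) × 30 + 26 = 97406.
Minute boundaries passed: 54; those not divisible by 10: 54 − 5 = 49; dropped labels = 2 × 49 = 98.
Actual frame index = 97406 − 98 = 97308.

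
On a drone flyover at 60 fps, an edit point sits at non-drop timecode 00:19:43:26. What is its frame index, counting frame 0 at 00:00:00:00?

Total seconds to the label: (0 × 3600 + 19 × 60 + 43) = 1183.
Frame index = 1183 × 60 + 26 = 71006.

71006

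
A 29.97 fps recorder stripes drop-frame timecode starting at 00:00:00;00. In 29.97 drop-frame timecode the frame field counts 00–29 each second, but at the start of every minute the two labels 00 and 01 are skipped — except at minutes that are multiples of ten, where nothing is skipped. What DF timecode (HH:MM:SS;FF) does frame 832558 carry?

07:42:59;20

Each 10-minute DF block holds 10 × 60 × 30 − 9 × 2 = 17982 frames. 832558 ÷ 17982 → 46 full blocks, remainder 5386.
Within the partial block the first minute is 1800 frames and each further minute 1798, so 2 further minute boundaries passed. Total skipped labels = 18 × 46 + 2 × 2 = 832.
Non-drop label index = 832558 + 832 = 833390; at 30 labels/s that is 07:42:59:20, i.e. DF 07:42:59;20.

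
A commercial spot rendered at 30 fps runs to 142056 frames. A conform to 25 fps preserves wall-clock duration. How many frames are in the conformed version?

118380 frames

Target frames = source frames × (target rate / source rate) = 142056 × (25)/(30) = 142056 × 5/6 = 118380.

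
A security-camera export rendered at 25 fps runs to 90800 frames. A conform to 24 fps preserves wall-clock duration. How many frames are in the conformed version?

Target frames = source frames × (target rate / source rate) = 90800 × (24)/(25) = 90800 × 24/25 = 87168.

87168 frames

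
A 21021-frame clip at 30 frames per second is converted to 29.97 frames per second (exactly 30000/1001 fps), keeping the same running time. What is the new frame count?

Target frames = source frames × (target rate / source rate) = 21021 × (30000/1001)/(30) = 21021 × 1000/1001 = 21000.

21000 frames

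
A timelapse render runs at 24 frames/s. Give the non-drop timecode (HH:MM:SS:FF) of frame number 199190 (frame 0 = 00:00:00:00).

199190 ÷ 24 = 8299 full seconds, remainder 14 frames.
8299 s = 2 h 18 min 19 s.
Timecode: 02:18:19:14.

02:18:19:14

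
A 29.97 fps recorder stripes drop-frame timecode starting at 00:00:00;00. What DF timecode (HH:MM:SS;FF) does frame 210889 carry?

01:57:16;21

Ten DF minutes hold 17982 frames, so frame 210889 lies in block 11 (frames 197802–215783) with 13087 frames into that block.
The block's first minute is 1800 frames and the rest 1798 each; 13087 frames reaches minute 7, so 11 × 18 + 7 × 2 = 212 labels have been skipped so far.
Adding those back, label number 210889 + 212 = 211101 at 30 labels/s is 7036 s + 21 f = 1 h 57 min 16 s frame 21, i.e. 01:57:16;21.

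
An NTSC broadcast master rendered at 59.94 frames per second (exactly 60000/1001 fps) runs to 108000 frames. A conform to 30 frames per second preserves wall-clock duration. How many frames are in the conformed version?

54054 frames

Target frames = source frames × (target rate / source rate) = 108000 × (30)/(60000/1001) = 108000 × 1001/2000 = 54054.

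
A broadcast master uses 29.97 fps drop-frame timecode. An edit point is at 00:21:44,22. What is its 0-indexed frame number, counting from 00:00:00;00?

39104

Complete 10-minute blocks: 2, each 17982 frames → 35964.
Remaining 1 whole minute in the current block: 1800 + 0 × 1798 = 1800 frames.
Within the current minute: 44 × 30 + 22 − 2 = 1340 (labels ;00/;01 skipped at this minute). Total = 35964 + 1800 + 1340 = 39104.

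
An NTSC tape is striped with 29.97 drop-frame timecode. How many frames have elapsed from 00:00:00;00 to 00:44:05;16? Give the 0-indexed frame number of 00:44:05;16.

79286

As if non-drop at 30 labels/s: (0 × 3600 + 44 × 60 + 5) × 30 + 16 = 79366.
Minute boundaries passed: 44; those not divisible by 10: 44 − 4 = 40; dropped labels = 2 × 40 = 80.
Actual frame index = 79366 − 80 = 79286.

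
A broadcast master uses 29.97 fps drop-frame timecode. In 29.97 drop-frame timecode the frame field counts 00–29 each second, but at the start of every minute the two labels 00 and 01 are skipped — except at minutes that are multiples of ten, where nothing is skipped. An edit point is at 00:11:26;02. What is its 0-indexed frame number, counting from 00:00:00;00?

20562

Complete 10-minute blocks: 1, each 17982 frames → 17982.
Remaining 1 whole minute in the current block: 1800 + 0 × 1798 = 1800 frames.
Within the current minute: 26 × 30 + 2 − 2 = 780 (labels ;00/;01 skipped at this minute). Total = 17982 + 1800 + 780 = 20562.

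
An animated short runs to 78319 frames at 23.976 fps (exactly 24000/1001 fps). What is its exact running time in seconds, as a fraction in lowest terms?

78397319/24000 seconds

Running time = 78319 ÷ (24000/1001) = 78319 × 1001/24000 = 78397319/24000 s.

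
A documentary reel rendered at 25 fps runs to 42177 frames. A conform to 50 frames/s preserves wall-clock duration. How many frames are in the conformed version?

Frames at target rate = 42177 × (50) / (25) = 84354.

84354 frames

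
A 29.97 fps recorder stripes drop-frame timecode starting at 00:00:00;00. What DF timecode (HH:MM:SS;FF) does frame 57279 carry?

00:31:51;05

Each 10-minute DF block holds 10 × 60 × 30 − 9 × 2 = 17982 frames. 57279 ÷ 17982 → 3 full blocks, remainder 3333.
Within the partial block the first minute is 1800 frames and each further minute 1798, so 1 further minute boundary passed. Total skipped labels = 18 × 3 + 2 × 1 = 56.
Non-drop label index = 57279 + 56 = 57335; at 30 labels/s that is 00:31:51:05, i.e. DF 00:31:51;05.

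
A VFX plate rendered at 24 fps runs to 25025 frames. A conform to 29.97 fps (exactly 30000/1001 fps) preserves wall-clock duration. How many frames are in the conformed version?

Target frames = source frames × (target rate / source rate) = 25025 × (30000/1001)/(24) = 25025 × 1250/1001 = 31250.

31250 frames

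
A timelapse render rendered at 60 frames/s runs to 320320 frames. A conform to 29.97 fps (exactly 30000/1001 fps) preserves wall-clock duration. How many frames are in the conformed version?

160000 frames

Target frames = source frames × (target rate / source rate) = 320320 × (30000/1001)/(60) = 320320 × 500/1001 = 160000.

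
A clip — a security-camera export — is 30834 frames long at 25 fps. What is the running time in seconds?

1233.36 seconds

Running time = 30834 / (25) = 1233.36 s.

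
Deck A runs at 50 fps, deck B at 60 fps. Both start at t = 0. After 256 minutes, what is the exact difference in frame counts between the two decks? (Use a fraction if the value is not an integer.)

256 min = 15360 s.
A emits 50 × 15360 = 768000 frames; B emits 60 × 15360 = 921600.
Difference = 153600 frames; B is ahead of A.

153600 frames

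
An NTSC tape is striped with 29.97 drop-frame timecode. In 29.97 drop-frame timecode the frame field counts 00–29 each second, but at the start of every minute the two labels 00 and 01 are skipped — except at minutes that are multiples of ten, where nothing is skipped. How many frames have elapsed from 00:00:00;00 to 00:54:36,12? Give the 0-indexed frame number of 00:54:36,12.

As if non-drop at 30 labels/s: (0 × 3600 + 54 × 60 + 36) × 30 + 12 = 98292.
Minute boundaries passed: 54; those not divisible by 10: 54 − 5 = 49; dropped labels = 2 × 49 = 98.
Actual frame index = 98292 − 98 = 98194.

98194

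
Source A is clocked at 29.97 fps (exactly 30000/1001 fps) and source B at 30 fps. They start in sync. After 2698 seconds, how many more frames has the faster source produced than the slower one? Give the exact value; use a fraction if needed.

80940/1001 frames

A emits 30000/1001 × 2698 = 80940000/1001 frames; B emits 30 × 2698 = 80940.
Difference = 80940/1001 frames (≈ 80.8591); B is ahead of A.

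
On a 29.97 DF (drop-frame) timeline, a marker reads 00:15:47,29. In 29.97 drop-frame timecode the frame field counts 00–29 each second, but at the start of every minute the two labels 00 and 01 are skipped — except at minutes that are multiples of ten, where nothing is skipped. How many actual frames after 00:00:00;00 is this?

Complete 10-minute blocks: 1, each 17982 frames → 17982.
Remaining 5 whole minutes in the current block: 1800 + 4 × 1798 = 8992 frames.
Within the current minute: 47 × 30 + 29 − 2 = 1437 (labels ;00/;01 skipped at this minute). Total = 17982 + 8992 + 1437 = 28411.

28411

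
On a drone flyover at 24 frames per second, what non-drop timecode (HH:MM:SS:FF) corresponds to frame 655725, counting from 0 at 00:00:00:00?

655725 ÷ 24 = 27321 full seconds, remainder 21 frames.
27321 s = 7 h 35 min 21 s.
Timecode: 07:35:21:21.

07:35:21:21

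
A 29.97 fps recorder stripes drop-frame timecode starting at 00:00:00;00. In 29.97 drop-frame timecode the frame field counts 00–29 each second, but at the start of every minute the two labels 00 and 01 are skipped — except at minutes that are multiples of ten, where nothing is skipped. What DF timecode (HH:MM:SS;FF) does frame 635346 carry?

05:53:19;12

Each 10-minute DF block holds 10 × 60 × 30 − 9 × 2 = 17982 frames. 635346 ÷ 17982 → 35 full blocks, remainder 5976.
Within the partial block the first minute is 1800 frames and each further minute 1798, so 3 further minute boundaries passed. Total skipped labels = 18 × 35 + 2 × 3 = 636.
Non-drop label index = 635346 + 636 = 635982; at 30 labels/s that is 05:53:19:12, i.e. DF 05:53:19;12.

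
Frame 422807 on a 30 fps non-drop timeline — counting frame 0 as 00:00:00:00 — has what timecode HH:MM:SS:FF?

422807 ÷ 30 = 14093 full seconds, remainder 17 frames.
14093 s = 3 h 54 min 53 s.
Timecode: 03:54:53:17.

03:54:53:17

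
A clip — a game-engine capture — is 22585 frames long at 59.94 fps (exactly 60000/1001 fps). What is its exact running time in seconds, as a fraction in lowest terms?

Running time = 22585 ÷ (60000/1001) = 22585 × 1001/60000 = 4521517/12000 s.

4521517/12000 seconds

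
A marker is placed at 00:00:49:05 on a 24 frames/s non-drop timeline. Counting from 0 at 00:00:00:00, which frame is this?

frame 1181

Total seconds to the label: (0 × 3600 + 0 × 60 + 49) = 49.
Frame index = 49 × 24 + 5 = 1181.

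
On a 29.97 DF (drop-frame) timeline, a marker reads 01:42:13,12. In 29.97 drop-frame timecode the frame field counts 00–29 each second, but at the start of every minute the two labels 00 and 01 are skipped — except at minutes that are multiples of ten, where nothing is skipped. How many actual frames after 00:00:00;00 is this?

Complete 10-minute blocks: 10, each 17982 frames → 179820.
Remaining 2 whole minutes in the current block: 1800 + 1 × 1798 = 3598 frames.
Within the current minute: 13 × 30 + 12 − 2 = 400 (labels ;00/;01 skipped at this minute). Total = 179820 + 3598 + 400 = 183818.

183818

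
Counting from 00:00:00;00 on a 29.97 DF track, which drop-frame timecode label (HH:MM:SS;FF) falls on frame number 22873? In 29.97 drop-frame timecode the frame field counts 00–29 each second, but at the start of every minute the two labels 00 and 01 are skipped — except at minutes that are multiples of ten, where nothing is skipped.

Ten DF minutes hold 17982 frames, so frame 22873 lies in block 1 (frames 17982–35963) with 4891 frames into that block.
The block's first minute is 1800 frames and the rest 1798 each; 4891 frames reaches minute 2, so 1 × 18 + 2 × 2 = 22 labels have been skipped so far.
Adding those back, label number 22873 + 22 = 22895 at 30 labels/s is 763 s + 5 f = 0 h 12 min 43 s frame 5, i.e. 00:12:43;05.

00:12:43;05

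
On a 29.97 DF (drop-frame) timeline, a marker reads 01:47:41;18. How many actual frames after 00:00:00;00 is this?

193654

Complete 10-minute blocks: 10, each 17982 frames → 179820.
Remaining 7 whole minutes in the current block: 1800 + 6 × 1798 = 12588 frames.
Within the current minute: 41 × 30 + 18 − 2 = 1246 (labels ;00/;01 skipped at this minute). Total = 179820 + 12588 + 1246 = 193654.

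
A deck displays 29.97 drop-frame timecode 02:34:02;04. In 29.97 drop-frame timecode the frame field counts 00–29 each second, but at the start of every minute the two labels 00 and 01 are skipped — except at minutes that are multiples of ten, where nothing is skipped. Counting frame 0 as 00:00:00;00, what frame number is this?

276986

Complete 10-minute blocks: 15, each 17982 frames → 269730.
Remaining 4 whole minutes in the current block: 1800 + 3 × 1798 = 7194 frames.
Within the current minute: 2 × 30 + 4 − 2 = 62 (labels ;00/;01 skipped at this minute). Total = 269730 + 7194 + 62 = 276986.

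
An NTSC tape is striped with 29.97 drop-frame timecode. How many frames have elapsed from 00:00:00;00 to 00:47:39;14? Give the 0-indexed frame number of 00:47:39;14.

As if non-drop at 30 labels/s: (0 × 3600 + 47 × 60 + 39) × 30 + 14 = 85784.
Minute boundaries passed: 47; those not divisible by 10: 47 − 4 = 43; dropped labels = 2 × 43 = 86.
Actual frame index = 85784 − 86 = 85698.

85698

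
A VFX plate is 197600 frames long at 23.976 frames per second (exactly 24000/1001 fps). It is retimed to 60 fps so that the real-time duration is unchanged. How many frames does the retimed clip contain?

494494 frames

Target frames = source frames × (target rate / source rate) = 197600 × (60)/(24000/1001) = 197600 × 1001/400 = 494494.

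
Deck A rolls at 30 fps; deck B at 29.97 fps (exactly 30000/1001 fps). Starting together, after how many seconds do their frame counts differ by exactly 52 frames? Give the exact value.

26026/15 seconds

The gap grows by |30000/1001 − 30| = 30/1001 frames per second.
Time for a 52-frame gap: 52 ÷ (30/1001) = 26026/15 s.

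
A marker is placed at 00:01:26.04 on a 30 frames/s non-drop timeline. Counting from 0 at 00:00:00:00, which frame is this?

2584

Total seconds to the label: (0 × 3600 + 1 × 60 + 26) = 86.
Frame index = 86 × 30 + 4 = 2584.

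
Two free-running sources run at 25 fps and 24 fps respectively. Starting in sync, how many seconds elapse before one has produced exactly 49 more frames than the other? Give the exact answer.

The gap grows by |24 − 25| = 1 frame per second.
Time for a 49-frame gap: 49 ÷ (1) = 49 s.

49 seconds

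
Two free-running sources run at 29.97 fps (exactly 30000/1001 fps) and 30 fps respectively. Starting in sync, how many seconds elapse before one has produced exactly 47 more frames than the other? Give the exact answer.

47047/30 seconds

The gap grows by |30 − 30000/1001| = 30/1001 frames per second.
Time for a 47-frame gap: 47 ÷ (30/1001) = 47047/30 s.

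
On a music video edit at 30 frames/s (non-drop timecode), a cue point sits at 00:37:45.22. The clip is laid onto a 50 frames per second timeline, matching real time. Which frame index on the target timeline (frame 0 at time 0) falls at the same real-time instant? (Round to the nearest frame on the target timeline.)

Source frame index: (0×3600 + 37×60 + 45) × 30 + 22 = 67972.
Real time: 67972 / (30) = 33986/15 s.
Target frame: (33986/15) × (50) = 339860/3 ≈ 113286.667 → 113287.

frame 113287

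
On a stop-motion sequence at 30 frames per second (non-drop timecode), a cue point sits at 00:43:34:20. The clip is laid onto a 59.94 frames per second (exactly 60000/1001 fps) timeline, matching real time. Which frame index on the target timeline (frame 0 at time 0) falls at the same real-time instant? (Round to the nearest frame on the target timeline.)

frame 156723

Source frame index: (0×3600 + 43×60 + 34) × 30 + 20 = 78440.
Real time: 78440 / (30) = 7844/3 s.
Target frame: (7844/3) × (60000/1001) = 156880000/1001 ≈ 156723.277 → 156723.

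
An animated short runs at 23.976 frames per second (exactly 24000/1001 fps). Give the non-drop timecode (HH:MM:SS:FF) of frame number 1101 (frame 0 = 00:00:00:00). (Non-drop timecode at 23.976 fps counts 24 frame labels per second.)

1101 ÷ 24 = 45 full seconds, remainder 21 frames.
45 s = 0 h 0 min 45 s.
Timecode: 00:00:45:21.

00:00:45:21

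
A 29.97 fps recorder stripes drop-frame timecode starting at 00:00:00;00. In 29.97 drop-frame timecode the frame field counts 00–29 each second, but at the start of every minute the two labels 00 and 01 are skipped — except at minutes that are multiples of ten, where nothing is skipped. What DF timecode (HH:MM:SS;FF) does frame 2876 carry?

00:01:35;28

Each 10-minute DF block holds 10 × 60 × 30 − 9 × 2 = 17982 frames. 2876 ÷ 17982 → 0 full blocks, remainder 2876.
Within the partial block the first minute is 1800 frames and each further minute 1798, so 1 further minute boundary passed. Total skipped labels = 18 × 0 + 2 × 1 = 2.
Non-drop label index = 2876 + 2 = 2878; at 30 labels/s that is 00:01:35:28, i.e. DF 00:01:35;28.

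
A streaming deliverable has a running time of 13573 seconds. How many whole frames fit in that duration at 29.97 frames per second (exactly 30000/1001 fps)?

406783 frames

Frames = 13573 × 30000/1001 = 58170000/143 ≈ 406783.2168.
Complete frames: 406783.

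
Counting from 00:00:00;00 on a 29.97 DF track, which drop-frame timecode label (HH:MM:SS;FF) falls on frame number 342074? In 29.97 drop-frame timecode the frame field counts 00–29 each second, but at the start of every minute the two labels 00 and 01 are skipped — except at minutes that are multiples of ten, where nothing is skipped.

03:10:13;26

Ten DF minutes hold 17982 frames, so frame 342074 lies in block 19 (frames 341658–359639) with 416 frames into that block.
The block's first minute is 1800 frames and the rest 1798 each; 416 frames reaches minute 0, so 19 × 18 + 0 × 2 = 342 labels have been skipped so far.
Adding those back, label number 342074 + 342 = 342416 at 30 labels/s is 11413 s + 26 f = 3 h 10 min 13 s frame 26, i.e. 03:10:13;26.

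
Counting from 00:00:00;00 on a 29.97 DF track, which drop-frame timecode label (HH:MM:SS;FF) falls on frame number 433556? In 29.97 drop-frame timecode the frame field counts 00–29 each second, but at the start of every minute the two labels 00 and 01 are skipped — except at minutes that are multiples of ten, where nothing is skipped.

Ten DF minutes hold 17982 frames, so frame 433556 lies in block 24 (frames 431568–449549) with 1988 frames into that block.
The block's first minute is 1800 frames and the rest 1798 each; 1988 frames reaches minute 1, so 24 × 18 + 1 × 2 = 434 labels have been skipped so far.
Adding those back, label number 433556 + 434 = 433990 at 30 labels/s is 14466 s + 10 f = 4 h 1 min 6 s frame 10, i.e. 04:01:06;10.

04:01:06;10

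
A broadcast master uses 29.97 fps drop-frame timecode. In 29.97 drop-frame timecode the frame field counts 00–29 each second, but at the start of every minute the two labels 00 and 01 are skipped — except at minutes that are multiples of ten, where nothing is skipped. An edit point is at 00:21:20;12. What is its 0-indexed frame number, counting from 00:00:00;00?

38374

As if non-drop at 30 labels/s: (0 × 3600 + 21 × 60 + 20) × 30 + 12 = 38412.
Minute boundaries passed: 21; those not divisible by 10: 21 − 2 = 19; dropped labels = 2 × 19 = 38.
Actual frame index = 38412 − 38 = 38374.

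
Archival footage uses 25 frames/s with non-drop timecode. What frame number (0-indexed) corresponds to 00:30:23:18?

Total seconds to the label: (0 × 3600 + 30 × 60 + 23) = 1823.
Frame index = 1823 × 25 + 18 = 45593.

45593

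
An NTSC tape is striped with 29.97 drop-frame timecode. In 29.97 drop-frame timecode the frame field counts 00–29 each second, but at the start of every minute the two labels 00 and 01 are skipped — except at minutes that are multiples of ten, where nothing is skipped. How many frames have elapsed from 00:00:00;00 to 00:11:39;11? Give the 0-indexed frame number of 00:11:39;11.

20961

As if non-drop at 30 labels/s: (0 × 3600 + 11 × 60 + 39) × 30 + 11 = 20981.
Minute boundaries passed: 11; those not divisible by 10: 11 − 1 = 10; dropped labels = 2 × 10 = 20.
Actual frame index = 20981 − 20 = 20961.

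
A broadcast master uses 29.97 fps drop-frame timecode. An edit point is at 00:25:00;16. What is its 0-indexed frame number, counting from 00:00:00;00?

44970

As if non-drop at 30 labels/s: (0 × 3600 + 25 × 60 + 0) × 30 + 16 = 45016.
Minute boundaries passed: 25; those not divisible by 10: 25 − 2 = 23; dropped labels = 2 × 23 = 46.
Actual frame index = 45016 − 46 = 44970.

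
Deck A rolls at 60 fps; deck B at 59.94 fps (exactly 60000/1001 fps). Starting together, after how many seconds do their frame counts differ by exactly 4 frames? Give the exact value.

The gap grows by |60000/1001 − 60| = 60/1001 frames per second.
Time for a 4-frame gap: 4 ÷ (60/1001) = 1001/15 s.

1001/15 seconds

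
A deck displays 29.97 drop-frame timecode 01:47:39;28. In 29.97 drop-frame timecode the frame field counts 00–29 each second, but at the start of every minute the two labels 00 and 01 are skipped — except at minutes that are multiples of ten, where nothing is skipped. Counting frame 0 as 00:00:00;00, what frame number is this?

Complete 10-minute blocks: 10, each 17982 frames → 179820.
Remaining 7 whole minutes in the current block: 1800 + 6 × 1798 = 12588 frames.
Within the current minute: 39 × 30 + 28 − 2 = 1196 (labels ;00/;01 skipped at this minute). Total = 179820 + 12588 + 1196 = 193604.

193604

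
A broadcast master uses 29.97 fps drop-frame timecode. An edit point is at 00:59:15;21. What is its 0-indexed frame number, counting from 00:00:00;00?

106563

Complete 10-minute blocks: 5, each 17982 frames → 89910.
Remaining 9 whole minutes in the current block: 1800 + 8 × 1798 = 16184 frames.
Within the current minute: 15 × 30 + 21 − 2 = 469 (labels ;00/;01 skipped at this minute). Total = 89910 + 16184 + 469 = 106563.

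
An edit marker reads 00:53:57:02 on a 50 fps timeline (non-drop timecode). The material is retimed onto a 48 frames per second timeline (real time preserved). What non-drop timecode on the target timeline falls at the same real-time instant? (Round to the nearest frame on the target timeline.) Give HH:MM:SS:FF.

Source frame index: (0×3600 + 53×60 + 57) × 50 + 2 = 161852.
Real time: 161852 / (50) = 80926/25 s.
Target frame: (80926/25) × (48) = 3884448/25 ≈ 155377.920 → 155378.
At 48 labels/s: frame 155378 → 00:53:57:02.

00:53:57:02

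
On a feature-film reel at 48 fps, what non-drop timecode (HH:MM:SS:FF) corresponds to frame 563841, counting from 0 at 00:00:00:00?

03:15:46:33

563841 ÷ 48 = 11746 full seconds, remainder 33 frames.
11746 s = 3 h 15 min 46 s.
Timecode: 03:15:46:33.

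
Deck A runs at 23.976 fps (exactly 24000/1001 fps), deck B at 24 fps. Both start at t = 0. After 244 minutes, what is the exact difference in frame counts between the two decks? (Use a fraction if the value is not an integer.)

351360/1001 frames

244 min = 14640 s.
A emits 24000/1001 × 14640 = 351360000/1001 frames; B emits 24 × 14640 = 351360.
Difference = 351360/1001 frames (≈ 351.0090); B is ahead of A.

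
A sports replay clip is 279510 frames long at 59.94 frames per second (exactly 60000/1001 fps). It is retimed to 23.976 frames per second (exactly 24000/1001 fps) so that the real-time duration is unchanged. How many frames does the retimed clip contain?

Target frames = source frames × (target rate / source rate) = 279510 × (24000/1001)/(60000/1001) = 279510 × 2/5 = 111804.

111804 frames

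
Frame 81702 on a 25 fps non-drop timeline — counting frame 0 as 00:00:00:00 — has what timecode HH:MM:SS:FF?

00:54:28:02

81702 ÷ 25 = 3268 full seconds, remainder 2 frames.
3268 s = 0 h 54 min 28 s.
Timecode: 00:54:28:02.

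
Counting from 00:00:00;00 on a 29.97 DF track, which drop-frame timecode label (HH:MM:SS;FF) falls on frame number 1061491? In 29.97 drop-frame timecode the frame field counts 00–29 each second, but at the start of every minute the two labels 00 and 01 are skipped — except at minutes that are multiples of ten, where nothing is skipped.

Each 10-minute DF block holds 10 × 60 × 30 − 9 × 2 = 17982 frames. 1061491 ÷ 17982 → 59 full blocks, remainder 553.
Within the partial block the first minute is 1800 frames and each further minute 1798, so 0 further minute boundaries passed. Total skipped labels = 18 × 59 + 2 × 0 = 1062.
Non-drop label index = 1061491 + 1062 = 1062553; at 30 labels/s that is 09:50:18:13, i.e. DF 09:50:18;13.

09:50:18;13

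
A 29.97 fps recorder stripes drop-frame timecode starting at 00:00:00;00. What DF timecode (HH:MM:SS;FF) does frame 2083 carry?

Each 10-minute DF block holds 10 × 60 × 30 − 9 × 2 = 17982 frames. 2083 ÷ 17982 → 0 full blocks, remainder 2083.
Within the partial block the first minute is 1800 frames and each further minute 1798, so 1 further minute boundary passed. Total skipped labels = 18 × 0 + 2 × 1 = 2.
Non-drop label index = 2083 + 2 = 2085; at 30 labels/s that is 00:01:09:15, i.e. DF 00:01:09;15.

00:01:09;15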